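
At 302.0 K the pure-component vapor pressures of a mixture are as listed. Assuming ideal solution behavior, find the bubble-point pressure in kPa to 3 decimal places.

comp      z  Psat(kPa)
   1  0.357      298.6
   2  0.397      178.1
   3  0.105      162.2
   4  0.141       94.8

At the bubble point ψ → 0, so ΣzᵢKᵢ = 1 with Kᵢ = Pᵢˢᵃᵗ/P ⇒ P = ΣzᵢPᵢˢᵃᵗ.
P = 0.357·298.6 + 0.397·178.1 + 0.105·162.2 + 0.141·94.8 = 207.704 kPa

Pbub = 207.704 kPa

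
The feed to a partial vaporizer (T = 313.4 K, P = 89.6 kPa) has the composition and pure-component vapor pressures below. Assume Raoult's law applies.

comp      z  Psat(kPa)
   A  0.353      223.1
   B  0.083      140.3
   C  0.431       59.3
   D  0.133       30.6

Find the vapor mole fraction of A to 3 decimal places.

y_A = 0.476

Raoult's law: Kᵢ = Pᵢˢᵃᵗ/P = Pᵢˢᵃᵗ/89.6.
  K_A = 223.1/89.6 = 2.48996, K_B = 140.3/89.6 = 1.56585, K_C = 59.3/89.6 = 0.66183, K_D = 30.6/89.6 = 0.34152
Rachford–Rice: g(ψ) = Σ zᵢ(Kᵢ−1)/(1+ψ(Kᵢ−1)) = 0.
g(0) = ΣzᵢKᵢ − 1 = 0.340 and g(1) = 1 − Σzᵢ/Kᵢ = -0.235, so a root lies in (0, 1).
Iterate (Newton) starting at ψ = 0.4:
  ψ = 0.400: g = 0.0804, g' = -0.498 → ψ = 0.562
  ψ = 0.562: g = 0.0031, g' = -0.468 → ψ = 0.568
Converged at ψ = 0.568.
Compositions from xᵢ = zᵢ/(1+ψ(Kᵢ−1)), yᵢ = Kᵢxᵢ:
  A: x = 0.191, y = 0.476
  B: x = 0.063, y = 0.098
  C: x = 0.534, y = 0.353
  D: x = 0.213, y = 0.073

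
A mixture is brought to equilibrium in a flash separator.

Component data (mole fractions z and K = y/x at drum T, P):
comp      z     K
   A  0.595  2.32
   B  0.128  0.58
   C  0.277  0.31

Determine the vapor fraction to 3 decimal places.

ψ = 0.653

Rachford–Rice: g(ψ) = Σ zᵢ(Kᵢ−1)/(1+ψ(Kᵢ−1)) = 0.
Feasibility: ΣzᵢKᵢ = 1.541, Σzᵢ/Kᵢ = 1.371 — both > 1, two phases present.
Newton–Raphson from ψ = 0.67:
  ψ = 0.670: g = -0.0135, g' = -0.792 → ψ = 0.653
Converged at ψ = 0.653.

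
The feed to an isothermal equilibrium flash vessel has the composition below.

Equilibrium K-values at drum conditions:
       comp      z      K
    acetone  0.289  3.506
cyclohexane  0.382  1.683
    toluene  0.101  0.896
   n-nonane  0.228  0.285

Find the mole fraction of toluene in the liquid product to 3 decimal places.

x_toluene = 0.110

Let β = V/F and solve Σ zᵢ(Kᵢ−1)/(1+β(Kᵢ−1)) = 0.
g(0) = ΣzᵢKᵢ − 1 = 0.812 and g(1) = 1 − Σzᵢ/Kᵢ = -0.222, so a root lies in (0, 1).
Newton iteration, β⁰ = 0.5:
  β = 0.500: g = 0.2511, g' = -0.740 → β = 0.839
  β = 0.839: g = -0.0199, g' = -0.991 → β = 0.819
Converged at β = 0.819.
Compositions from xᵢ = zᵢ/(1+β(Kᵢ−1)), yᵢ = Kᵢxᵢ:
  acetone: x = 0.095, y = 0.332
  cyclohexane: x = 0.245, y = 0.412
  toluene: x = 0.110, y = 0.099
  n-nonane: x = 0.550, y = 0.157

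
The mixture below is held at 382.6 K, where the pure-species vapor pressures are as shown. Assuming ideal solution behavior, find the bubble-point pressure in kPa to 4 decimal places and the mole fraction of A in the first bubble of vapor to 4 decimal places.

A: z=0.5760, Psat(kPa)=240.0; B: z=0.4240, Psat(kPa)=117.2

Pbub = 187.9328 kPa, y_A = 0.7356

At the bubble point ψ → 0, so ΣzᵢKᵢ = 1 with Kᵢ = Pᵢˢᵃᵗ/P ⇒ P = ΣzᵢPᵢˢᵃᵗ.
P = 0.5760·240.0 + 0.4240·117.2 = 187.9328 kPa
yᵢ = zᵢPᵢˢᵃᵗ/P ⇒ y_A = 0.5760·240.0/187.9328 = 0.7356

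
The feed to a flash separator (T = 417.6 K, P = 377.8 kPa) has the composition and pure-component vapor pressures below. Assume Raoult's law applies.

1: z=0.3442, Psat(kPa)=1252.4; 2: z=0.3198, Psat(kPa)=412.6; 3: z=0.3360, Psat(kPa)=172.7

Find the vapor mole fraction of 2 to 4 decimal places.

Raoult's law: Kᵢ = Pᵢˢᵃᵗ/P = Pᵢˢᵃᵗ/377.8.
  K_1 = 1252.4/377.8 = 3.314981, K_2 = 412.6/377.8 = 1.092112, K_3 = 172.7/377.8 = 0.457120
Material balance + equilibrium reduce to Σ zᵢ(Kᵢ−1)/(1+ψ(Kᵢ−1)) = 0.
Feasibility: ΣzᵢKᵢ = 1.6439, Σzᵢ/Kᵢ = 1.1317 — both > 1, two phases present.
Newton–Raphson from ψ = 0.5:
  ψ = 0.5000: g = 0.14712, g' = -0.5853 → ψ = 0.7513
  ψ = 0.7513: g = 0.01036, g' = -0.5306 → ψ = 0.7709
  ψ = 0.7709: g = -0.00002, g' = -0.5331 → ψ = 0.7708
Converged at ψ = 0.7708.
Compositions from xᵢ = zᵢ/(1+ψ(Kᵢ−1)), yᵢ = Kᵢxᵢ:
  1: x = 0.1236, y = 0.4098
  2: x = 0.2986, y = 0.3261
  3: x = 0.5778, y = 0.2641

y_2 = 0.3261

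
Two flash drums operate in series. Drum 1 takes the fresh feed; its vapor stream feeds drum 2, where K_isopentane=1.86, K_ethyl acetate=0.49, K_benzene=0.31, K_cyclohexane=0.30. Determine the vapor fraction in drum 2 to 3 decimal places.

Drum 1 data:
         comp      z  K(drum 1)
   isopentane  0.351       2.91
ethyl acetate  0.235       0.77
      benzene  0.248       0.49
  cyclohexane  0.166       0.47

V/F (drum 2) = 0.311

Drum 1:
Newton iteration, ψ₁⁰ = 0.54:
  ψ₁ = 0.540: g = -0.0295, g' = -0.541 → ψ₁ = 0.485
  ψ₁ = 0.485: g = 0.0005, g' = -0.559 → ψ₁ = 0.486
Converged at ψ₁ = 0.486.
Drum-1 compositions:
  isopentane: x = 0.182, y = 0.530
  ethyl acetate: x = 0.265, y = 0.204
  benzene: x = 0.330, y = 0.162
  cyclohexane: x = 0.224, y = 0.105
Drum-2 feed = drum-1 vapor: z₂ = (0.5296, 0.2037, 0.1616, 0.1051).
Drum 2:
Rachford–Rice: g(ψ₂) = Σ zᵢ(Kᵢ−1)/(1+ψ₂(Kᵢ−1)) = 0.
Feasibility: ΣzᵢKᵢ = 1.166, Σzᵢ/Kᵢ = 1.572 — both > 1, two phases present.
Iterate (Newton) starting at ψ₂ = 0.3:
  ψ₂ = 0.300: g = 0.0056, g' = -0.526 → ψ₂ = 0.311
Converged at ψ₂ = 0.311.
  isopentane: x = 0.418, y = 0.777
  ethyl acetate: x = 0.242, y = 0.119
  benzene: x = 0.206, y = 0.064
  cyclohexane: x = 0.134, y = 0.040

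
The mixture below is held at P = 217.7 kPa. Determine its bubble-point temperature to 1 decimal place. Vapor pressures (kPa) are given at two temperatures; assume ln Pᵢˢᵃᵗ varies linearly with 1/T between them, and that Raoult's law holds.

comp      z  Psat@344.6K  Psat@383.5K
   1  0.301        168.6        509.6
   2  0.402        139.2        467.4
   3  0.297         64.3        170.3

Bubble-point temperature: ΣzᵢPᵢˢᵃᵗ(T) = P. Interpolate ln Pᵢˢᵃᵗ = aᵢ + bᵢ/T.
  T = 344.6 K: ΣzᵢPᵢˢᵃᵗ = 125.80 kPa
  T = 383.5 K: ΣzᵢPᵢˢᵃᵗ = 391.86 kPa
  T = 364.1 K: ΣzᵢPᵢˢᵃᵗ = 229.02 kPa
  T = 354.4 K: ΣzᵢPᵢˢᵃᵗ = 171.37 kPa
  T = 359.2 K: ΣzᵢPᵢˢᵃᵗ = 198.19 kPa
  T = 361.6 K: ΣzᵢPᵢˢᵃᵗ = 212.83 kPa
Interpolating between 361.6 K and 364.1 K gives T ≈ 362.4 K.

T = 362.4 K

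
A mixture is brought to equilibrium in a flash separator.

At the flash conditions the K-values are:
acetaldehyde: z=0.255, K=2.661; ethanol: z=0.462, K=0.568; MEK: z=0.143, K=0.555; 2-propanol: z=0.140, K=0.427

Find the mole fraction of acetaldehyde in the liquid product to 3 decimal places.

x_acetaldehyde = 0.217

Rachford–Rice: g(V/F) = Σ zᵢ(Kᵢ−1)/(1+V/F(Kᵢ−1)) = 0.
Check two-phase: ΣzᵢKᵢ = 1.080 > 1 and Σzᵢ/Kᵢ = 1.495 > 1, so g(0) = 0.080 > 0 and g(1) = -0.495 < 0.
Newton–Raphson from V/F = 0.39:
  V/F = 0.390: g = -0.1633, g' = -0.501 → V/F = 0.064
  V/F = 0.064: g = 0.0285, g' = -0.745 → V/F = 0.103
  V/F = 0.103: g = 0.0011, g' = -0.691 → V/F = 0.104
Converged at V/F = 0.104.
Compositions from xᵢ = zᵢ/(1+V/F(Kᵢ−1)), yᵢ = Kᵢxᵢ:
  acetaldehyde: x = 0.217, y = 0.578
  ethanol: x = 0.484, y = 0.275
  MEK: x = 0.150, y = 0.083
  2-propanol: x = 0.149, y = 0.064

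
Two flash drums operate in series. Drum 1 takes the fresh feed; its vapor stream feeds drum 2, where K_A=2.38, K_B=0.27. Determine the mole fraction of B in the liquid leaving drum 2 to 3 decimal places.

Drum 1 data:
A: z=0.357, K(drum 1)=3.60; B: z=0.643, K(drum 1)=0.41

Drum 1:
Material balance + equilibrium reduce to Σ zᵢ(Kᵢ−1)/(1+ψ₁(Kᵢ−1)) = 0.
Check two-phase: ΣzᵢKᵢ = 1.549 > 1 and Σzᵢ/Kᵢ = 1.667 > 1, so g(0) = 0.549 > 0 and g(1) = -0.667 < 0.
Binary case is linear: z₁(K₁−1)(1+ψ₁(K₂−1)) + z₂(K₂−1)(1+ψ₁(K₁−1)) = 0
⇒ ψ₁ = [z₁(K₁−1)+z₂(K₂−1)] / [−(K₁−1)(K₂−1)] = 0.5488/1.5340 = 0.358
Drum-1 compositions:
  A: x = 0.185, y = 0.666
  B: x = 0.815, y = 0.334
Drum-2 feed = drum-1 vapor: z₂ = (0.6658, 0.3342).
Drum 2:
Binary case is linear: z₁(K₁−1)(1+ψ₂(K₂−1)) + z₂(K₂−1)(1+ψ₂(K₁−1)) = 0
⇒ ψ₂ = [z₁(K₁−1)+z₂(K₂−1)] / [−(K₁−1)(K₂−1)] = 0.6749/1.0074 = 0.670
  A: x = 0.346, y = 0.823
  B: x = 0.654, y = 0.177

x_B (drum 2) = 0.654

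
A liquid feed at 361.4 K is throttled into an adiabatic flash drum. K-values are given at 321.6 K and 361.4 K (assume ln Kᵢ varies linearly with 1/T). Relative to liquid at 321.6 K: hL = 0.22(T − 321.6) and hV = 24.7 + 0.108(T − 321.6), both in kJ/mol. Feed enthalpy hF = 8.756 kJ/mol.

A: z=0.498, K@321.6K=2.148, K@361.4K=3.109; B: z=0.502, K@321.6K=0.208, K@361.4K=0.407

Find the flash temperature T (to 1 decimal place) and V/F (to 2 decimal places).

T = 330.4 K, V/F = 0.29

Adiabatic flash: solve Rachford–Rice at each trial T, then check hF = ψ·hV(T) + (1−ψ)·hL(T).
  T = 321.6 K: K = (2.148, 0.208), RR gives ψ = 0.192, H_out = 4.730 kJ/mol
  T = 361.4 K: K = (3.109, 0.407), RR gives ψ = 0.602, H_out = 20.937 kJ/mol
  T = 341.5 K: K = (2.612, 0.297), RR gives ψ = 0.397, H_out = 13.293 kJ/mol
  T = 331.6 K: K = (2.377, 0.250), RR gives ψ = 0.299, H_out = 9.260 kJ/mol
  T = 326.6 K: K = (2.261, 0.228), RR gives ψ = 0.247, H_out = 7.071 kJ/mol
  T = 329.1 K: K = (2.319, 0.239), RR gives ψ = 0.274, H_out = 8.182 kJ/mol
  T = 330.4 K: K = (2.349, 0.245), RR gives ψ = 0.287, H_out = 8.746 kJ/mol
Linear interpolation between T = 330.4 (H_out = 8.746) and T = 331.6 (H_out = 9.260) on hF = 8.756 gives T ≈ 330.4 K, at which ψ = 0.29.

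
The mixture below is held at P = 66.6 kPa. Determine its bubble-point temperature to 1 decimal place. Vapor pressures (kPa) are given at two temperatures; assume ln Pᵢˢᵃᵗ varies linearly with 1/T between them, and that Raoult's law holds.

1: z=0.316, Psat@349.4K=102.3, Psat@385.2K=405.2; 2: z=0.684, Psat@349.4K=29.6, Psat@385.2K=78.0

T = 355.8 K

Bubble-point temperature: ΣzᵢPᵢˢᵃᵗ(T) = P. Interpolate ln Pᵢˢᵃᵗ = aᵢ + bᵢ/T.
  T = 349.4 K: ΣzᵢPᵢˢᵃᵗ = 52.57 kPa
  T = 385.2 K: ΣzᵢPᵢˢᵃᵗ = 181.40 kPa
  T = 367.3 K: ΣzᵢPᵢˢᵃᵗ = 100.18 kPa
  T = 358.4 K: ΣzᵢPᵢˢᵃᵗ = 73.20 kPa
  T = 353.9 K: ΣzᵢPᵢˢᵃᵗ = 62.14 kPa
  T = 356.1 K: ΣzᵢPᵢˢᵃᵗ = 67.35 kPa
Interpolating between 353.9 K and 356.1 K gives T ≈ 355.8 K.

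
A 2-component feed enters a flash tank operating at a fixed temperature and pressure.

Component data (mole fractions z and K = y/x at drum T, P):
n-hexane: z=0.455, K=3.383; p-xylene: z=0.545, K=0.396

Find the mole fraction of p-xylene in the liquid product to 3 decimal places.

x_p-xylene = 0.798

Rachford–Rice: g(ψ) = Σ zᵢ(Kᵢ−1)/(1+ψ(Kᵢ−1)) = 0.
g(0) = ΣzᵢKᵢ − 1 = 0.755 and g(1) = 1 − Σzᵢ/Kᵢ = -0.511, so a root lies in (0, 1).
Binary case is linear: z₁(K₁−1)(1+ψ(K₂−1)) + z₂(K₂−1)(1+ψ(K₁−1)) = 0
⇒ ψ = [z₁(K₁−1)+z₂(K₂−1)] / [−(K₁−1)(K₂−1)] = 0.7551/1.4393 = 0.525
Compositions from xᵢ = zᵢ/(1+ψ(Kᵢ−1)), yᵢ = Kᵢxᵢ:
  n-hexane: x = 0.202, y = 0.684
  p-xylene: x = 0.798, y = 0.316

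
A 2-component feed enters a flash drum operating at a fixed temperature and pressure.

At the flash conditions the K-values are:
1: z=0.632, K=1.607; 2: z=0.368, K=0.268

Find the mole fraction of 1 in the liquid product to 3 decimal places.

x_1 = 0.547

Material balance + equilibrium reduce to Σ zᵢ(Kᵢ−1)/(1+ψ(Kᵢ−1)) = 0.
Feasibility: ΣzᵢKᵢ = 1.114, Σzᵢ/Kᵢ = 1.766 — both > 1, two phases present.
Binary case is linear: z₁(K₁−1)(1+ψ(K₂−1)) + z₂(K₂−1)(1+ψ(K₁−1)) = 0
⇒ ψ = [z₁(K₁−1)+z₂(K₂−1)] / [−(K₁−1)(K₂−1)] = 0.1142/0.4443 = 0.257
Compositions from xᵢ = zᵢ/(1+ψ(Kᵢ−1)), yᵢ = Kᵢxᵢ:
  1: x = 0.547, y = 0.879
  2: x = 0.453, y = 0.121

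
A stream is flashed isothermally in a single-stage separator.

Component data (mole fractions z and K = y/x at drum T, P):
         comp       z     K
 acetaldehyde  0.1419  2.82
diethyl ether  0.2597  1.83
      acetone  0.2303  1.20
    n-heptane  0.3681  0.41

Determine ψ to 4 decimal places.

Let ψ = V/F and solve Σ zᵢ(Kᵢ−1)/(1+ψ(Kᵢ−1)) = 0.
Check two-phase: ΣzᵢKᵢ = 1.3027 > 1 and Σzᵢ/Kᵢ = 1.2820 > 1, so g(0) = 0.3027 > 0 and g(1) = -0.2820 < 0.
Iterate (Newton) starting at ψ = 0.59:
  ψ = 0.5900: g = -0.02272, g' = -0.4988 → ψ = 0.5444
  ψ = 0.5444: g = -0.00024, g' = -0.4891 → ψ = 0.5440
Converged at ψ = 0.5440.

ψ = 0.5440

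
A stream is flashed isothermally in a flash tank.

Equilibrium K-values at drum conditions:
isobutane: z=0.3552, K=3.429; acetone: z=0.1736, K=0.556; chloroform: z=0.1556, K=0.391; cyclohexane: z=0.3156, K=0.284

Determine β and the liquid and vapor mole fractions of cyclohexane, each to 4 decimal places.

Rachford–Rice: g(β) = Σ zᵢ(Kᵢ−1)/(1+β(Kᵢ−1)) = 0.
Check two-phase: ΣzᵢKᵢ = 1.4650 > 1 and Σzᵢ/Kᵢ = 1.9250 > 1, so g(0) = 0.4650 > 0 and g(1) = -0.9250 < 0.
Newton iteration, β⁰ = 0.5:
  β = 0.5000: g = -0.19769, g' = -0.9957 → β = 0.3015
  β = 0.3015: g = 0.00484, g' = -1.0937 → β = 0.3059
Converged at β = 0.3059.
Compositions from xᵢ = zᵢ/(1+β(Kᵢ−1)), yᵢ = Kᵢxᵢ:
  isobutane: x = 0.2038, y = 0.6988
  acetone: x = 0.2009, y = 0.1117
  chloroform: x = 0.1912, y = 0.0748
  cyclohexane: x = 0.4041, y = 0.1148

β = 0.3059, x_cyclohexane = 0.4041, y_cyclohexane = 0.1148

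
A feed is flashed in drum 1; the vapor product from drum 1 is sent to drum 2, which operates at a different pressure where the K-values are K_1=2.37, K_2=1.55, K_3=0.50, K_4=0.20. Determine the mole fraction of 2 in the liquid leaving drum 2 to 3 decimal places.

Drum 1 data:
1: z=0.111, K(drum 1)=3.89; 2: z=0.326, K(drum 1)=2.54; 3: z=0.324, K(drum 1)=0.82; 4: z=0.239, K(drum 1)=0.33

x_2 (drum 2) = 0.348

Drum 1:
Newton iteration, ψ₁⁰ = 0.5:
  ψ₁ = 0.500: g = 0.1100, g' = -0.657 → ψ₁ = 0.667
  ψ₁ = 0.667: g = 0.0012, g' = -0.661 → ψ₁ = 0.669
Converged at ψ₁ = 0.669.
Drum-1 compositions:
  1: x = 0.038, y = 0.147
  2: x = 0.161, y = 0.408
  3: x = 0.368, y = 0.302
  4: x = 0.433, y = 0.143
Drum-2 feed = drum-1 vapor: z₂ = (0.1472, 0.4078, 0.3021, 0.1430).
Drum 2:
Iterate (Newton) starting at ψ₂ = 0.66:
  ψ₂ = 0.660: g = -0.1973, g' = -0.722 → ψ₂ = 0.387
  ψ₂ = 0.387: g = -0.0360, g' = -0.510 → ψ₂ = 0.316
  ψ₂ = 0.316: g = -0.0006, g' = -0.494 → ψ₂ = 0.315
Converged at ψ₂ = 0.315.
  1: x = 0.103, y = 0.244
  2: x = 0.348, y = 0.539
  3: x = 0.358, y = 0.179
  4: x = 0.191, y = 0.038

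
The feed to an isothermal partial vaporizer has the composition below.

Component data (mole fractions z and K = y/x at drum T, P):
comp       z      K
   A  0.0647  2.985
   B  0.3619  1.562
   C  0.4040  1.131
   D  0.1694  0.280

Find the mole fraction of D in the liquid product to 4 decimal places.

x_D = 0.3440

Rachford–Rice: g(ψ) = Σ zᵢ(Kᵢ−1)/(1+ψ(Kᵢ−1)) = 0.
Check two-phase: ΣzᵢKᵢ = 1.2628 > 1 and Σzᵢ/Kᵢ = 1.2156 > 1, so g(0) = 0.2628 > 0 and g(1) = -0.2156 < 0.
Newton iteration, ψ⁰ = 0.39:
  ψ = 0.3900: g = 0.11998, g' = -0.3339 → ψ = 0.7493
  ψ = 0.7493: g = -0.02190, g' = -0.5176 → ψ = 0.7070
  ψ = 0.7070: g = -0.00098, g' = -0.4728 → ψ = 0.7049
Converged at ψ = 0.7049.
Compositions from xᵢ = zᵢ/(1+ψ(Kᵢ−1)), yᵢ = Kᵢxᵢ:
  A: x = 0.0270, y = 0.0805
  B: x = 0.2592, y = 0.4049
  C: x = 0.3698, y = 0.4183
  D: x = 0.3440, y = 0.0963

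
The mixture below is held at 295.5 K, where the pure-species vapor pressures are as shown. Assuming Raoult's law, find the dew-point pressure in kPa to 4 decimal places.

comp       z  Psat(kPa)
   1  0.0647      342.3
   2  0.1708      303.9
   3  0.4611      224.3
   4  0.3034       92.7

At the dew point ψ → 1, so Σzᵢ/Kᵢ = 1 with Kᵢ = Pᵢˢᵃᵗ/P ⇒ 1/P = Σzᵢ/Pᵢˢᵃᵗ.
1/P = 0.0647/342.3 + 0.1708/303.9 + 0.4611/224.3 + 0.3034/92.7 = 0.0060797 ⇒ P = 164.4819 kPa

Pdew = 164.4819 kPa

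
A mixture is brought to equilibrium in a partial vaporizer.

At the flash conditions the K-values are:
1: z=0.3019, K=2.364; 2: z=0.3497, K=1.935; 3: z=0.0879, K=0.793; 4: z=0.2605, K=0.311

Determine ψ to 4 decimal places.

Material balance + equilibrium reduce to Σ zᵢ(Kᵢ−1)/(1+ψ(Kᵢ−1)) = 0.
Check two-phase: ΣzᵢKᵢ = 1.5411 > 1 and Σzᵢ/Kᵢ = 1.2569 > 1, so g(0) = 0.5411 > 0 and g(1) = -0.2569 < 0.
Newton iteration, ψ⁰ = 0.5:
  ψ = 0.5000: g = 0.17352, g' = -0.6330 → ψ = 0.7741
  ψ = 0.7741: g = -0.01634, g' = -0.8091 → ψ = 0.7539
  ψ = 0.7539: g = -0.00027, g' = -0.7825 → ψ = 0.7536
Converged at ψ = 0.7536.

ψ = 0.7536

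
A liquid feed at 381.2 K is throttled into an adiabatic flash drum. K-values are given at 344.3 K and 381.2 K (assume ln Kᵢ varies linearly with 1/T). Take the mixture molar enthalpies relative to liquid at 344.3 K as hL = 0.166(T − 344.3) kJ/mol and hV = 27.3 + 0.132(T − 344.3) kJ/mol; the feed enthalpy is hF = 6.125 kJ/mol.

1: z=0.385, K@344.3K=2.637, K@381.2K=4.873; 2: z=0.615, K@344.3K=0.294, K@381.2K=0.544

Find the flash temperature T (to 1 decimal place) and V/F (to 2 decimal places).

T = 346.9 K, V/F = 0.21

Adiabatic flash: solve Rachford–Rice at each trial T, then check hF = ψ·hV(T) + (1−ψ)·hL(T).
  T = 344.3 K: K = (2.637, 0.294), RR gives ψ = 0.170, H_out = 4.631 kJ/mol
  T = 381.2 K: K = (4.873, 0.544), RR gives ψ = 0.686, H_out = 23.980 kJ/mol
  T = 362.8 K: K = (3.644, 0.407), RR gives ψ = 0.416, H_out = 14.171 kJ/mol
  T = 353.6 K: K = (3.116, 0.348), RR gives ψ = 0.299, H_out = 9.622 kJ/mol
  T = 349.0 K: K = (2.872, 0.320), RR gives ψ = 0.238, H_out = 7.237 kJ/mol
  T = 346.6 K: K = (2.750, 0.307), RR gives ψ = 0.204, H_out = 5.933 kJ/mol
  T = 347.8 K: K = (2.811, 0.313), RR gives ψ = 0.221, H_out = 6.592 kJ/mol
Linear interpolation between T = 346.6 (H_out = 5.933) and T = 347.8 (H_out = 6.592) on hF = 6.125 gives T ≈ 346.9 K, at which ψ = 0.21.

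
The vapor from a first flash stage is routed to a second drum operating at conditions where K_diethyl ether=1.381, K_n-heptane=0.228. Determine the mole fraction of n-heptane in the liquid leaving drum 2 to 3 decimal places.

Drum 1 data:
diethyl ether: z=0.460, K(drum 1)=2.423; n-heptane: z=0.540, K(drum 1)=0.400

Drum 1:
Rachford–Rice: g(ψ₁) = Σ zᵢ(Kᵢ−1)/(1+ψ₁(Kᵢ−1)) = 0.
Feasibility: ΣzᵢKᵢ = 1.331, Σzᵢ/Kᵢ = 1.540 — both > 1, two phases present.
Binary case is linear: z₁(K₁−1)(1+ψ₁(K₂−1)) + z₂(K₂−1)(1+ψ₁(K₁−1)) = 0
⇒ ψ₁ = [z₁(K₁−1)+z₂(K₂−1)] / [−(K₁−1)(K₂−1)] = 0.3306/0.8538 = 0.387
Drum-1 compositions:
  diethyl ether: x = 0.297, y = 0.719
  n-heptane: x = 0.703, y = 0.281
Drum-2 feed = drum-1 vapor: z₂ = (0.7186, 0.2814).
Drum 2:
Binary case is linear: z₁(K₁−1)(1+ψ₂(K₂−1)) + z₂(K₂−1)(1+ψ₂(K₁−1)) = 0
⇒ ψ₂ = [z₁(K₁−1)+z₂(K₂−1)] / [−(K₁−1)(K₂−1)] = 0.0566/0.2941 = 0.192
  diethyl ether: x = 0.670, y = 0.925
  n-heptane: x = 0.330, y = 0.075

x_n-heptane (drum 2) = 0.330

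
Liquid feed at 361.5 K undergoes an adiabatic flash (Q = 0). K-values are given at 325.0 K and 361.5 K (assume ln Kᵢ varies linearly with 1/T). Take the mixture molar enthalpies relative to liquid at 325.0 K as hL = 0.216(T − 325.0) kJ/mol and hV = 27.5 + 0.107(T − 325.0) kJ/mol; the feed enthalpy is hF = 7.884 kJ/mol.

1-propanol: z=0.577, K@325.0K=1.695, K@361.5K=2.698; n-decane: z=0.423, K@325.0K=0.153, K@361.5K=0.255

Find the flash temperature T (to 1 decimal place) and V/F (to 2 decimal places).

T = 333.3 K, V/F = 0.23

Adiabatic flash: solve Rachford–Rice at each trial T, then check hF = ψ·hV(T) + (1−ψ)·hL(T).
  T = 325.0 K: K = (1.695, 0.153), RR gives ψ = 0.073, H_out = 1.996 kJ/mol
  T = 361.5 K: K = (2.698, 0.255), RR gives ψ = 0.525, H_out = 20.242 kJ/mol
  T = 343.2 K: K = (2.164, 0.200), RR gives ψ = 0.358, H_out = 13.062 kJ/mol
  T = 334.1 K: K = (1.921, 0.176), RR gives ψ = 0.241, H_out = 8.350 kJ/mol
  T = 329.6 K: K = (1.807, 0.164), RR gives ψ = 0.166, H_out = 5.489 kJ/mol
  T = 331.9 K: K = (1.865, 0.170), RR gives ψ = 0.206, H_out = 7.008 kJ/mol
Linear interpolation between T = 331.9 (H_out = 7.008) and T = 334.1 (H_out = 8.350) on hF = 7.884 gives T ≈ 333.3 K, at which ψ = 0.23.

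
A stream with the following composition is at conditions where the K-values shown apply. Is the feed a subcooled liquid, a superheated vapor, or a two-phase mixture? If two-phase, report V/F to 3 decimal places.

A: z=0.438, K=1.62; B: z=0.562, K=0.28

ΣzᵢKᵢ = 0.867; Σzᵢ/Kᵢ = 2.278.
Since ΣzᵢKᵢ < 1 the mixture is below its bubble point — single liquid phase.

subcooled liquid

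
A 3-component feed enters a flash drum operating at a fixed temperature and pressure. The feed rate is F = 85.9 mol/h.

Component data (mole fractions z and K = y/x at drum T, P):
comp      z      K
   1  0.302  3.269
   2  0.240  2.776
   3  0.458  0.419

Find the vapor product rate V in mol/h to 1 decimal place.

Rachford–Rice: g(ψ) = Σ zᵢ(Kᵢ−1)/(1+ψ(Kᵢ−1)) = 0.
Feasibility: ΣzᵢKᵢ = 1.845, Σzᵢ/Kᵢ = 1.272 — both > 1, two phases present.
Newton iteration, ψ⁰ = 0.31:
  ψ = 0.310: g = 0.3526, g' = -1.081 → ψ = 0.636
  ψ = 0.636: g = 0.0583, g' = -0.816 → ψ = 0.708
Converged at ψ = 0.708.
Then V = ψ·F = 0.7076·85.9 = 60.8 mol/h and L = F − V = 25.1 mol/h.

V = 60.8 mol/h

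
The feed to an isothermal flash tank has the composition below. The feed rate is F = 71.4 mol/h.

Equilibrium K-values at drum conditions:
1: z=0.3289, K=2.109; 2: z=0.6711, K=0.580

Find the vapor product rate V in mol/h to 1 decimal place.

Rachford–Rice: g(V/F) = Σ zᵢ(Kᵢ−1)/(1+V/F(Kᵢ−1)) = 0.
Check two-phase: ΣzᵢKᵢ = 1.0829 > 1 and Σzᵢ/Kᵢ = 1.3130 > 1, so g(0) = 0.0829 > 0 and g(1) = -0.3130 < 0.
Binary case is linear: z₁(K₁−1)(1+V/F(K₂−1)) + z₂(K₂−1)(1+V/F(K₁−1)) = 0
⇒ V/F = [z₁(K₁−1)+z₂(K₂−1)] / [−(K₁−1)(K₂−1)] = 0.08289/0.46578 = 0.1780
Then V = V/F·F = 0.1780·71.4 = 12.7 mol/h and L = F − V = 58.7 mol/h.

V = 12.7 mol/h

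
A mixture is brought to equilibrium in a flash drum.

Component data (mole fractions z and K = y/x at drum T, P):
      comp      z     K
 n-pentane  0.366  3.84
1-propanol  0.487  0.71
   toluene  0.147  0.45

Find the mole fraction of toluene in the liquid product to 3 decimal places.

x_toluene = 0.257

Let β = V/F and solve Σ zᵢ(Kᵢ−1)/(1+β(Kᵢ−1)) = 0.
Check two-phase: ΣzᵢKᵢ = 1.817 > 1 and Σzᵢ/Kᵢ = 1.108 > 1, so g(0) = 0.817 > 0 and g(1) = -0.108 < 0.
Newton–Raphson from β = 0.39:
  β = 0.390: g = 0.2310, g' = -0.789 → β = 0.683
  β = 0.683: g = 0.0480, g' = -0.519 → β = 0.775
  β = 0.775: g = 0.0015, g' = -0.491 → β = 0.778
Converged at β = 0.778.
Compositions from xᵢ = zᵢ/(1+β(Kᵢ−1)), yᵢ = Kᵢxᵢ:
  n-pentane: x = 0.114, y = 0.438
  1-propanol: x = 0.629, y = 0.447
  toluene: x = 0.257, y = 0.116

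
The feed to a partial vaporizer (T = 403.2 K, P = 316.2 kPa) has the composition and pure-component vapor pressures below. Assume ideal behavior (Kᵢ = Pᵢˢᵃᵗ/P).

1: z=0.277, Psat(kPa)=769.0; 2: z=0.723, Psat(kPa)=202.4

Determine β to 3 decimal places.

β = 0.265

Raoult's law: Kᵢ = Pᵢˢᵃᵗ/P = Pᵢˢᵃᵗ/316.2.
  K_1 = 769.0/316.2 = 2.43201, K_2 = 202.4/316.2 = 0.64010
Material balance + equilibrium reduce to Σ zᵢ(Kᵢ−1)/(1+β(Kᵢ−1)) = 0.
Check two-phase: ΣzᵢKᵢ = 1.136 > 1 and Σzᵢ/Kᵢ = 1.243 > 1, so g(0) = 0.136 > 0 and g(1) = -0.243 < 0.
Binary case is linear: z₁(K₁−1)(1+β(K₂−1)) + z₂(K₂−1)(1+β(K₁−1)) = 0
⇒ β = [z₁(K₁−1)+z₂(K₂−1)] / [−(K₁−1)(K₂−1)] = 0.1365/0.5154 = 0.265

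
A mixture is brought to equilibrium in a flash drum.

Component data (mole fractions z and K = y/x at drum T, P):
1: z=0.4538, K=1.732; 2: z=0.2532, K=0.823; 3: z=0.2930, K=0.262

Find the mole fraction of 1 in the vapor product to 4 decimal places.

y_1 = 0.6968

Material balance + equilibrium reduce to Σ zᵢ(Kᵢ−1)/(1+V/F(Kᵢ−1)) = 0.
g(0) = ΣzᵢKᵢ − 1 = 0.0711 and g(1) = 1 − Σzᵢ/Kᵢ = -0.6880, so a root lies in (0, 1).
Newton–Raphson from V/F = 0.5:
  V/F = 0.5000: g = -0.14867, g' = -0.5407 → V/F = 0.2250
  V/F = 0.2250: g = -0.02076, g' = -0.4173 → V/F = 0.1753
  V/F = 0.1753: g = -0.00020, g' = -0.4100 → V/F = 0.1748
Converged at V/F = 0.1748.
Compositions from xᵢ = zᵢ/(1+V/F(Kᵢ−1)), yᵢ = Kᵢxᵢ:
  1: x = 0.4023, y = 0.6968
  2: x = 0.2613, y = 0.2150
  3: x = 0.3364, y = 0.0881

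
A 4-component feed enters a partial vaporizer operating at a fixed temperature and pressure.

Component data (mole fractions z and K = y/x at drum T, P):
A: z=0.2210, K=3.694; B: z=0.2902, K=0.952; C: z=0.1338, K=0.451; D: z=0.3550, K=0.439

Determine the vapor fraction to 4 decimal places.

Rachford–Rice: g(ψ) = Σ zᵢ(Kᵢ−1)/(1+ψ(Kᵢ−1)) = 0.
g(0) = ΣzᵢKᵢ − 1 = 0.3088 and g(1) = 1 − Σzᵢ/Kᵢ = -0.4700, so a root lies in (0, 1).
Iterate (Newton) starting at ψ = 0.7:
  ψ = 0.7000: g = -0.25534, g' = -0.6026 → ψ = 0.2763
  ψ = 0.2763: g = 0.00493, g' = -0.7404 → ψ = 0.2829
  ψ = 0.2829: g = 0.00003, g' = -0.7316 → ψ = 0.2830
Converged at ψ = 0.2830.

ψ = 0.2830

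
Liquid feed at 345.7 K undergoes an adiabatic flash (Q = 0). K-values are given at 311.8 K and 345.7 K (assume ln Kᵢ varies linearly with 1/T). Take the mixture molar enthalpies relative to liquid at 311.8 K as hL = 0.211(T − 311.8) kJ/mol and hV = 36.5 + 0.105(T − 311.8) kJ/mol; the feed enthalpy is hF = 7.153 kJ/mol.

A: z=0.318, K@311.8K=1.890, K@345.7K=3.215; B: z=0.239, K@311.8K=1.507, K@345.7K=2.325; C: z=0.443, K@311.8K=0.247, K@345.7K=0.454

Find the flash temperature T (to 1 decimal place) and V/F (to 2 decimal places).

T = 314.0 K, V/F = 0.18

Adiabatic flash: solve Rachford–Rice at each trial T, then check hF = ψ·hV(T) + (1−ψ)·hL(T).
  T = 311.8 K: K = (1.890, 1.507, 0.247), RR gives ψ = 0.126, H_out = 4.588 kJ/mol
  T = 345.7 K: K = (3.215, 2.325, 0.454), RR gives ψ = 0.770, H_out = 32.480 kJ/mol
  T = 328.8 K: K = (2.501, 1.894, 0.340), RR gives ψ = 0.479, H_out = 20.216 kJ/mol
  T = 320.3 K: K = (2.182, 1.695, 0.291), RR gives ψ = 0.324, H_out = 13.315 kJ/mol
  T = 316.1 K: K = (2.035, 1.600, 0.269), RR gives ψ = 0.234, H_out = 9.335 kJ/mol
  T = 314.0 K: K = (1.963, 1.554, 0.258), RR gives ψ = 0.184, H_out = 7.120 kJ/mol
Linear interpolation between T = 314.0 (H_out = 7.120) and T = 316.1 (H_out = 9.335) on hF = 7.153 gives T ≈ 314.0 K, at which ψ = 0.18.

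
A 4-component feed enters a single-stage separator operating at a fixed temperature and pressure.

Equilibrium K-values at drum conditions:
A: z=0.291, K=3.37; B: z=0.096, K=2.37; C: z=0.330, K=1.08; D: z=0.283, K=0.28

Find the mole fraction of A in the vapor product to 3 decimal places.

Let β = V/F and solve Σ zᵢ(Kᵢ−1)/(1+β(Kᵢ−1)) = 0.
g(0) = ΣzᵢKᵢ − 1 = 0.644 and g(1) = 1 − Σzᵢ/Kᵢ = -0.443, so a root lies in (0, 1).
Newton iteration, β⁰ = 0.5:
  β = 0.500: g = 0.1007, g' = -0.766 → β = 0.631
  β = 0.631: g = -0.0017, g' = -0.809 → β = 0.629
Converged at β = 0.629.
Compositions from xᵢ = zᵢ/(1+β(Kᵢ−1)), yᵢ = Kᵢxᵢ:
  A: x = 0.117, y = 0.394
  B: x = 0.052, y = 0.122
  C: x = 0.314, y = 0.339
  D: x = 0.517, y = 0.145

y_A = 0.394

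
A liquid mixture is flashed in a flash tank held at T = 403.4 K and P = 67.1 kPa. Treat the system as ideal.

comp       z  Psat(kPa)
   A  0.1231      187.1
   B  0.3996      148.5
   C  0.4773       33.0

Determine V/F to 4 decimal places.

Raoult's law: Kᵢ = Pᵢˢᵃᵗ/P = Pᵢˢᵃᵗ/67.1.
  K_A = 187.1/67.1 = 2.788376, K_B = 148.5/67.1 = 2.213115, K_C = 33.0/67.1 = 0.491803
Newton iteration, V/F⁰ = 0.5:
  V/F = 0.5000: g = 0.09277, g' = -0.5591 → V/F = 0.6659
  V/F = 0.6659: g = 0.00199, g' = -0.5436 → V/F = 0.6696
Converged at V/F = 0.6696.

V/F = 0.6696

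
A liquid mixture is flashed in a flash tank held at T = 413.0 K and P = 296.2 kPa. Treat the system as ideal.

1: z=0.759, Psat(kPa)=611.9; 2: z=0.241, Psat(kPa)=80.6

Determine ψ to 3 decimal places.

Raoult's law: Kᵢ = Pᵢˢᵃᵗ/P = Pᵢˢᵃᵗ/296.2.
  K_1 = 611.9/296.2 = 2.06583, K_2 = 80.6/296.2 = 0.27211
Rachford–Rice: g(ψ) = Σ zᵢ(Kᵢ−1)/(1+ψ(Kᵢ−1)) = 0.
Feasibility: ΣzᵢKᵢ = 1.634, Σzᵢ/Kᵢ = 1.253 — both > 1, two phases present.
Newton–Raphson from ψ = 0.51:
  ψ = 0.510: g = 0.2451, g' = -0.685 → ψ = 0.868
  ψ = 0.868: g = -0.0561, g' = -1.174 → ψ = 0.820
  ψ = 0.820: g = -0.0036, g' = -1.032 → ψ = 0.817
Converged at ψ = 0.817.

ψ = 0.817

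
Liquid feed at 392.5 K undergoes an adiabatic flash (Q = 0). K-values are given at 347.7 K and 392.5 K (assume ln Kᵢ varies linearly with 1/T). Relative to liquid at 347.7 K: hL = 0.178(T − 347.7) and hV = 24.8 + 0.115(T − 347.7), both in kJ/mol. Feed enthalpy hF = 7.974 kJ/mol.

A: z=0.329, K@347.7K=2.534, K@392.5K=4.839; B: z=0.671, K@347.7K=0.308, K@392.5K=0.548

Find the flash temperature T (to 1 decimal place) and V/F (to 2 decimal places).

T = 362.5 K, V/F = 0.22

Adiabatic flash: solve Rachford–Rice at each trial T, then check hF = ψ·hV(T) + (1−ψ)·hL(T).
  T = 347.7 K: K = (2.534, 0.308), RR gives ψ = 0.038, H_out = 0.943 kJ/mol
  T = 392.5 K: K = (4.839, 0.548), RR gives ψ = 0.553, H_out = 20.130 kJ/mol
  T = 370.1 K: K = (3.571, 0.418), RR gives ψ = 0.304, H_out = 11.106 kJ/mol
  T = 358.9 K: K = (3.024, 0.361), RR gives ψ = 0.183, H_out = 6.403 kJ/mol
  T = 364.5 K: K = (3.290, 0.389), RR gives ψ = 0.245, H_out = 8.812 kJ/mol
  T = 361.7 K: K = (3.156, 0.374), RR gives ψ = 0.215, H_out = 7.626 kJ/mol
  T = 363.1 K: K = (3.223, 0.382), RR gives ψ = 0.230, H_out = 8.223 kJ/mol
Linear interpolation between T = 361.7 (H_out = 7.626) and T = 363.1 (H_out = 8.223) on hF = 7.974 gives T ≈ 362.5 K, at which ψ = 0.22.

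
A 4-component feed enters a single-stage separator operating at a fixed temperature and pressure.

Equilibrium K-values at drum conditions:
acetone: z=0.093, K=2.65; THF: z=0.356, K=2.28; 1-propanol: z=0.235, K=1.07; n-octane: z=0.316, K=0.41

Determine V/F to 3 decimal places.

Rachford–Rice: g(V/F) = Σ zᵢ(Kᵢ−1)/(1+V/F(Kᵢ−1)) = 0.
Feasibility: ΣzᵢKᵢ = 1.439, Σzᵢ/Kᵢ = 1.182 — both > 1, two phases present.
Newton–Raphson from V/F = 0.67:
  V/F = 0.670: g = 0.0256, g' = -0.528 → V/F = 0.718
Converged at V/F = 0.718.

V/F = 0.718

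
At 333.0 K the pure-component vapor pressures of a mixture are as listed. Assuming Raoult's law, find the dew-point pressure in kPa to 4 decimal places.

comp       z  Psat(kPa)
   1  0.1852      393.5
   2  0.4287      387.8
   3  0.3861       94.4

Pdew = 176.4865 kPa

At the dew point ψ → 1, so Σzᵢ/Kᵢ = 1 with Kᵢ = Pᵢˢᵃᵗ/P ⇒ 1/P = Σzᵢ/Pᵢˢᵃᵗ.
1/P = 0.1852/393.5 + 0.4287/387.8 + 0.3861/94.4 = 0.0056662 ⇒ P = 176.4865 kPa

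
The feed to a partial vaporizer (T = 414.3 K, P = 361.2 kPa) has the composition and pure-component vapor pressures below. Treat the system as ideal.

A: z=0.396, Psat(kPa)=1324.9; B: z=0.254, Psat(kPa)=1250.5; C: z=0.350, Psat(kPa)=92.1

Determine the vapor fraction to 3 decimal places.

ψ = 0.737

Raoult's law: Kᵢ = Pᵢˢᵃᵗ/P = Pᵢˢᵃᵗ/361.2.
  K_A = 1324.9/361.2 = 3.66805, K_B = 1250.5/361.2 = 3.46207, K_C = 92.1/361.2 = 0.25498
Rachford–Rice: g(ψ) = Σ zᵢ(Kᵢ−1)/(1+ψ(Kᵢ−1)) = 0.
Feasibility: ΣzᵢKᵢ = 2.421, Σzᵢ/Kᵢ = 1.554 — both > 1, two phases present.
Newton–Raphson from ψ = 0.31:
  ψ = 0.310: g = 0.5939, g' = -1.668 → ψ = 0.666
  ψ = 0.666: g = 0.0998, g' = -1.352 → ψ = 0.740
  ψ = 0.740: g = -0.0041, g' = -1.477 → ψ = 0.737
Converged at ψ = 0.737.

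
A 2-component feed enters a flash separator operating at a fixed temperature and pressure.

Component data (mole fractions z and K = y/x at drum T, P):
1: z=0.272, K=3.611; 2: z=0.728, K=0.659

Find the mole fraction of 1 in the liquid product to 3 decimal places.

Rachford–Rice: g(V/F) = Σ zᵢ(Kᵢ−1)/(1+V/F(Kᵢ−1)) = 0.
Check two-phase: ΣzᵢKᵢ = 1.462 > 1 and Σzᵢ/Kᵢ = 1.180 > 1, so g(0) = 0.462 > 0 and g(1) = -0.180 < 0.
Newton–Raphson from V/F = 0.5:
  V/F = 0.500: g = 0.0088, g' = -0.472 → V/F = 0.519
Converged at V/F = 0.519.
Compositions from xᵢ = zᵢ/(1+V/F(Kᵢ−1)), yᵢ = Kᵢxᵢ:
  1: x = 0.116, y = 0.417
  2: x = 0.884, y = 0.583

x_1 = 0.116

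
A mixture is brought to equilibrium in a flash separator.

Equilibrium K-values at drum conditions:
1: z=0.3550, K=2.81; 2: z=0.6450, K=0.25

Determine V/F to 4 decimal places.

Material balance + equilibrium reduce to Σ zᵢ(Kᵢ−1)/(1+V/F(Kᵢ−1)) = 0.
g(0) = ΣzᵢKᵢ − 1 = 0.1588 and g(1) = 1 − Σzᵢ/Kᵢ = -1.7063, so a root lies in (0, 1).
Binary case is linear: z₁(K₁−1)(1+V/F(K₂−1)) + z₂(K₂−1)(1+V/F(K₁−1)) = 0
⇒ V/F = [z₁(K₁−1)+z₂(K₂−1)] / [−(K₁−1)(K₂−1)] = 0.15880/1.35750 = 0.1170

V/F = 0.1170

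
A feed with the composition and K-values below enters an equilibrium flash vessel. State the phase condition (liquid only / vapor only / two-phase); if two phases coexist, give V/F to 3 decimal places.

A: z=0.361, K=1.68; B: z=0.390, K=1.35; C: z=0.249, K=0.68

ΣzᵢKᵢ = 1.302; Σzᵢ/Kᵢ = 0.870.
Since Σzᵢ/Kᵢ < 1 the mixture is above its dew point — single vapor phase.

vapor only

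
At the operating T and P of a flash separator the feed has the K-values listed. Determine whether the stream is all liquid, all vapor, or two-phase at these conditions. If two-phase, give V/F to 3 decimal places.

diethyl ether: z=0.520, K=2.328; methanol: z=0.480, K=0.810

ΣzᵢKᵢ = 1.599; Σzᵢ/Kᵢ = 0.816.
Since Σzᵢ/Kᵢ < 1 the mixture is above its dew point — single vapor phase.

all vapor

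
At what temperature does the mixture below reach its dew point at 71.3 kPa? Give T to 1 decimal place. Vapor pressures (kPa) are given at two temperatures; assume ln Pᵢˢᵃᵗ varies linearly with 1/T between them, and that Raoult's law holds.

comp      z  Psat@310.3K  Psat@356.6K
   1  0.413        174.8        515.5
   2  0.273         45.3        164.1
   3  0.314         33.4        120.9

T = 318.1 K

Dew-point temperature: Σzᵢ·P/Pᵢˢᵃᵗ(T) = 1. Interpolate ln Pᵢˢᵃᵗ = aᵢ + bᵢ/T.
  T = 310.3 K: ΣzᵢP/Pᵢˢᵃᵗ = 1.2685
  T = 356.6 K: ΣzᵢP/Pᵢˢᵃᵗ = 0.3609
  T = 333.5 K: ΣzᵢP/Pᵢˢᵃᵗ = 0.6464
  T = 321.9 K: ΣzᵢP/Pᵢˢᵃᵗ = 0.8944
  T = 316.1 K: ΣzᵢP/Pᵢˢᵃᵗ = 1.0617
  T = 319.0 K: ΣzᵢP/Pᵢˢᵃᵗ = 0.9737
Interpolating between 316.1 K and 319.0 K gives T ≈ 318.1 K.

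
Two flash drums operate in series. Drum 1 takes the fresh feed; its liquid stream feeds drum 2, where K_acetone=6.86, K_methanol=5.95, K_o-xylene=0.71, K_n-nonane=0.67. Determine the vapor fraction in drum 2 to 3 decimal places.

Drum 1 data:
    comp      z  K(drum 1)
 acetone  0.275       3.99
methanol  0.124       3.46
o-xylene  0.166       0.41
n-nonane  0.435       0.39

Drum 1:
Rachford–Rice: g(ψ₁) = Σ zᵢ(Kᵢ−1)/(1+ψ₁(Kᵢ−1)) = 0.
g(0) = ΣzᵢKᵢ − 1 = 0.764 and g(1) = 1 − Σzᵢ/Kᵢ = -0.625, so a root lies in (0, 1).
Newton iteration, ψ₁⁰ = 0.5:
  ψ₁ = 0.500: g = -0.0544, g' = -0.997 → ψ₁ = 0.445
  ψ₁ = 0.445: g = 0.0009, g' = -1.034 → ψ₁ = 0.446
Converged at ψ₁ = 0.446.
Drum-1 compositions:
  acetone: x = 0.118, y = 0.470
  methanol: x = 0.059, y = 0.204
  o-xylene: x = 0.225, y = 0.092
  n-nonane: x = 0.598, y = 0.233
Drum-2 feed = drum-1 liquid: z₂ = (0.1178, 0.0591, 0.2253, 0.5978).
Drum 2:
Let ψ₂ = V/F and solve Σ zᵢ(Kᵢ−1)/(1+ψ₂(Kᵢ−1)) = 0.
Check two-phase: ΣzᵢKᵢ = 1.720 > 1 and Σzᵢ/Kᵢ = 1.237 > 1, so g(0) = 0.720 > 0 and g(1) = -0.237 < 0.
Iterate (Newton) starting at ψ₂ = 0.5:
  ψ₂ = 0.500: g = -0.0528, g' = -0.501 → ψ₂ = 0.395
  ψ₂ = 0.395: g = 0.0069, g' = -0.645 → ψ₂ = 0.405
Converged at ψ₂ = 0.405.
  acetone: x = 0.035, y = 0.239
  methanol: x = 0.020, y = 0.117
  o-xylene: x = 0.255, y = 0.181
  n-nonane: x = 0.690, y = 0.462

V/F (drum 2) = 0.405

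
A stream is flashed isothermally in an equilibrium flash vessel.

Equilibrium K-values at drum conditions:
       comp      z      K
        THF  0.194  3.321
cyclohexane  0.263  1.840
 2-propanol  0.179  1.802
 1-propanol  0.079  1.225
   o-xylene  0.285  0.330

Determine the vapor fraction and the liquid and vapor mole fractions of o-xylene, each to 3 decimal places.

ψ = 0.776, x_o-xylene = 0.594, y_o-xylene = 0.196

Material balance + equilibrium reduce to Σ zᵢ(Kᵢ−1)/(1+ψ(Kᵢ−1)) = 0.
g(0) = ΣzᵢKᵢ − 1 = 0.642 and g(1) = 1 − Σzᵢ/Kᵢ = -0.229, so a root lies in (0, 1).
Iterate (Newton) starting at ψ = 0.5:
  ψ = 0.500: g = 0.1953, g' = -0.667 → ψ = 0.793
  ψ = 0.793: g = -0.0133, g' = -0.824 → ψ = 0.777
  ψ = 0.777: g = -0.0002, g' = -0.804 → ψ = 0.776
Converged at ψ = 0.776.
Compositions from xᵢ = zᵢ/(1+ψ(Kᵢ−1)), yᵢ = Kᵢxᵢ:
  THF: x = 0.069, y = 0.230
  cyclohexane: x = 0.159, y = 0.293
  2-propanol: x = 0.110, y = 0.199
  1-propanol: x = 0.067, y = 0.082
  o-xylene: x = 0.594, y = 0.196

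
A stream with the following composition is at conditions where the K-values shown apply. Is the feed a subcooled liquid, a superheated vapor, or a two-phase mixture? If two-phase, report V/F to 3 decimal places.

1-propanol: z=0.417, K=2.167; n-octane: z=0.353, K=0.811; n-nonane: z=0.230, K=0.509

ΣzᵢKᵢ = 1.307; Σzᵢ/Kᵢ = 1.080.
Both exceed 1, so a two-phase solution exists.
Newton iteration, ψ⁰ = 0.46:
  ψ = 0.460: g = 0.0977, g' = -0.348 → ψ = 0.741
  ψ = 0.741: g = 0.0060, g' = -0.317 → ψ = 0.759
Converged at ψ = 0.759.

two-phase, V/F = 0.759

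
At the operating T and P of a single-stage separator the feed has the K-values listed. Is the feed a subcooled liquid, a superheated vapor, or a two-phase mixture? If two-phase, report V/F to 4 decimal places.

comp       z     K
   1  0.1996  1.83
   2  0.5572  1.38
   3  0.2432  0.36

ΣzᵢKᵢ = 1.2218; Σzᵢ/Kᵢ = 1.1884.
Both exceed 1, so a two-phase solution exists.
Let ψ = V/F and solve Σ zᵢ(Kᵢ−1)/(1+ψ(Kᵢ−1)) = 0.
Newton–Raphson from ψ = 0.5:
  ψ = 0.5000: g = 0.06612, g' = -0.3409 → ψ = 0.6939
  ψ = 0.6939: g = -0.00733, g' = -0.4281 → ψ = 0.6768
  ψ = 0.6768: g = -0.00009, g' = -0.4173 → ψ = 0.6766
Converged at ψ = 0.6766.

two-phase, V/F = 0.6766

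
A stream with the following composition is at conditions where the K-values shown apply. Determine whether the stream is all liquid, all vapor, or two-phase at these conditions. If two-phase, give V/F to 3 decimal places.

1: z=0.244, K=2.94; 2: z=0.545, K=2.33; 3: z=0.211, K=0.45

ΣzᵢKᵢ = 2.082; Σzᵢ/Kᵢ = 0.786.
Since Σzᵢ/Kᵢ < 1 the mixture is above its dew point — single vapor phase.

all vapor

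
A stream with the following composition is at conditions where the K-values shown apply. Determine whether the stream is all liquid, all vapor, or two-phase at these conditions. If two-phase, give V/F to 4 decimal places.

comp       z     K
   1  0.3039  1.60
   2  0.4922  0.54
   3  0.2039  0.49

all liquid

ΣzᵢKᵢ = 0.8519; Σzᵢ/Kᵢ = 1.5175.
Since ΣzᵢKᵢ < 1 the mixture is below its bubble point — single liquid phase.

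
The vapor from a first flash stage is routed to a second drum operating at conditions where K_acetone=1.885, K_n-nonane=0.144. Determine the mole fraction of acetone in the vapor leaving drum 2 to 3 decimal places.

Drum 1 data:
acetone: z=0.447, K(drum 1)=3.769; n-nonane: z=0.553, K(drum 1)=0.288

Drum 1:
Let ψ₁ = V/F and solve Σ zᵢ(Kᵢ−1)/(1+ψ₁(Kᵢ−1)) = 0.
g(0) = ΣzᵢKᵢ − 1 = 0.844 and g(1) = 1 − Σzᵢ/Kᵢ = -1.039, so a root lies in (0, 1).
Binary case is linear: z₁(K₁−1)(1+ψ₁(K₂−1)) + z₂(K₂−1)(1+ψ₁(K₁−1)) = 0
⇒ ψ₁ = [z₁(K₁−1)+z₂(K₂−1)] / [−(K₁−1)(K₂−1)] = 0.8440/1.9715 = 0.428
Drum-1 compositions:
  acetone: x = 0.205, y = 0.771
  n-nonane: x = 0.795, y = 0.229
Drum-2 feed = drum-1 vapor: z₂ = (0.7709, 0.2291).
Drum 2:
Let ψ₂ = V/F and solve Σ zᵢ(Kᵢ−1)/(1+ψ₂(Kᵢ−1)) = 0.
Check two-phase: ΣzᵢKᵢ = 1.486 > 1 and Σzᵢ/Kᵢ = 2.000 > 1, so g(0) = 0.486 > 0 and g(1) = -1.000 < 0.
Iterate (Newton) starting at ψ₂ = 0.5:
  ψ₂ = 0.500: g = 0.1301, g' = -0.803 → ψ₂ = 0.662
  ψ₂ = 0.662: g = -0.0224, g' = -1.134 → ψ₂ = 0.642
Converged at ψ₂ = 0.642.
  acetone: x = 0.492, y = 0.927
  n-nonane: x = 0.508, y = 0.073

y_acetone (drum 2) = 0.927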